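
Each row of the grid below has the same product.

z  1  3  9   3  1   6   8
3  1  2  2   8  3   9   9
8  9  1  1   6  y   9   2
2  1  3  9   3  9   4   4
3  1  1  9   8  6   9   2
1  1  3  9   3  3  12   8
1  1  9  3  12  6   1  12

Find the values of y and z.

y = 3, z = 6

Rows 5 and 6 each multiply to 23328, so every row has product 23328.
Row 3: 8×9×1×1×6×9×2 = 7776, so the missing entry is 23328 ÷ 7776 = 3.
Row 1: 1×3×9×3×1×6×8 = 3888, so the missing entry is 23328 ÷ 3888 = 6.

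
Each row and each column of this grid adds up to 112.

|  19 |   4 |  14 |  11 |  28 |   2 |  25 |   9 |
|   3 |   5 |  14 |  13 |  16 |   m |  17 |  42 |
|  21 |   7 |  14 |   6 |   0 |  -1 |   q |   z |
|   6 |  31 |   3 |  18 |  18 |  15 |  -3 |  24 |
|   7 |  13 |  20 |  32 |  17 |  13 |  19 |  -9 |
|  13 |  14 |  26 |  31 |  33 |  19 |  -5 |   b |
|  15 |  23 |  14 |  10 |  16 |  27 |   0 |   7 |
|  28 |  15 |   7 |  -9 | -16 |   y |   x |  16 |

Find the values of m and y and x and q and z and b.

m = 2, y = 35, x = 36, q = 23, z = 42, b = -19

Row 2 has 3 + 5 + 14 + 13 + 16 + 17 + 42 = 110; the blank must be 112 − 110 = 2.
Row 6 has 13 + 14 + 26 + 31 + 33 + 19 − 5 = 131; the blank must be 112 − 131 = -19.
Column 8 has 9 + 42 + 24 − 9 − 19 + 7 + 16 = 70; the blank must be 112 − 70 = 42.
Row 3 has 21 + 7 + 14 + 6 + 0 − 1 + 42 = 89; the blank must be 112 − 89 = 23.
Column 7 has 25 + 17 + 23 − 3 + 19 − 5 + 0 = 76; the blank must be 112 − 76 = 36.
Row 8 has 28 + 15 + 7 − 9 − 16 + 36 + 16 = 77; the blank must be 112 − 77 = 35.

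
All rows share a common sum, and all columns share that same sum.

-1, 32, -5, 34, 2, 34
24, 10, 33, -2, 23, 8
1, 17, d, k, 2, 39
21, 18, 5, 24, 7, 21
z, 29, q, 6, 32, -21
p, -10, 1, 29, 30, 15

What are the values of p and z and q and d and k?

p = 31, z = 20, q = 30, d = 32, k = 5

Rows 1 and 2 both sum to 96, so that's the common total.
Column 4: 34 − 2 + 24 + 6 + 29 = 91, so its missing entry is 96 − 91 = 5.
Row 6: -10 + 1 + 29 + 30 + 15 = 65, so its missing entry is 96 − 65 = 31.
Column 1: -1 + 24 + 1 + 21 + 31 = 76, so its missing entry is 96 − 76 = 20.
Row 5: 20 + 29 + 6 + 32 − 21 = 66, so its missing entry is 96 − 66 = 30.
Row 3: 1 + 17 + 5 + 2 + 39 = 64, so its missing entry is 96 − 64 = 32.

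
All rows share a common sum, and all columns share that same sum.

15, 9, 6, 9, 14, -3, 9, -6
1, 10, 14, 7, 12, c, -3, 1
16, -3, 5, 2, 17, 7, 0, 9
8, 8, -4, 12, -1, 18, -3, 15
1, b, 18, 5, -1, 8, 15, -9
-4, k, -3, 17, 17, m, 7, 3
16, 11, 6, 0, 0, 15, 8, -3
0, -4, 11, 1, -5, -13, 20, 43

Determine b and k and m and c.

Rows 1 and 3 both sum to 53, so that's the common total.
The known cells in row 5 total 37, leaving 53 − 37 = 16 for the blank.
The known cells in column 2 total 47, leaving 53 − 47 = 6 for the blank.
The known cells in row 6 total 43, leaving 53 − 43 = 10 for the blank.
The known cells in row 2 total 42, leaving 53 − 42 = 11 for the blank.

b = 16, k = 6, m = 10, c = 11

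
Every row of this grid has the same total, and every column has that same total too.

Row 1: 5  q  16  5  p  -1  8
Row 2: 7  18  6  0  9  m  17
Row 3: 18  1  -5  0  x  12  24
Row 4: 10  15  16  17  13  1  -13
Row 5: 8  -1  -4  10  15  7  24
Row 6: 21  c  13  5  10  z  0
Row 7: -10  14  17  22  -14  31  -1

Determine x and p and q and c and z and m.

Rows 4 and 5 both sum to 59, so that's the common total.
The known cells in row 3 total 50, leaving 59 − 50 = 9 for the blank.
The known cells in column 5 total 42, leaving 59 − 42 = 17 for the blank.
The known cells in row 1 total 50, leaving 59 − 50 = 9 for the blank.
The known cells in row 2 total 57, leaving 59 − 57 = 2 for the blank.
The known cells in column 6 total 52, leaving 59 − 52 = 7 for the blank.
The known cells in row 6 total 56, leaving 59 − 56 = 3 for the blank.

x = 9, p = 17, q = 9, c = 3, z = 7, m = 2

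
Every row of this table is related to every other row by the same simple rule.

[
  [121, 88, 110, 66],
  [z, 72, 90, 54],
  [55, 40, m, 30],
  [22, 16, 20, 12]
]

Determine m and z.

m = 50, z = 99

Each row is a constant multiple of every other row — this is a multiplication table with the headers hidden.
Row 3 is 30/66 = 5/11 times row 1, so its entry in column 3 is 110 × 5/11 = 50.
Row 2 is 54/66 = 9/11 times row 1, so its entry in column 1 is 121 × 9/11 = 99.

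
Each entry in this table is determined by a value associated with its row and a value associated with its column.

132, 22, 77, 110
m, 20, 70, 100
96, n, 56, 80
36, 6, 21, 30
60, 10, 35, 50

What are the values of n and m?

Each row is a constant multiple of every other row — this is a multiplication table with the headers hidden.
Row 3 is 80/110 = 8/11 times row 1, so its entry in column 2 is 22 × 8/11 = 16.
Row 2 is 100/110 = 10/11 times row 1, so its entry in column 1 is 132 × 10/11 = 120.

n = 16, m = 120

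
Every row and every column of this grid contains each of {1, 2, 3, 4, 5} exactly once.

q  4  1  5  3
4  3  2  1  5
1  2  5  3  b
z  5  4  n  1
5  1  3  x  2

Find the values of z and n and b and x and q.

z = 3, n = 2, b = 4, x = 4, q = 2

For row 3, column 5: row 3 already has {1, 2, 3, 5}; that leaves 4.
For row 1, column 1: row 1 already has {1, 3, 4, 5}; that leaves 2.
For row 5, column 4: row 5 already has {1, 2, 3, 5}; that leaves 4.
For row 4, column 1: column 1 already has {1, 2, 4, 5}; that leaves 3.
For row 4, column 4: row 4 already has {1, 3, 4, 5}; that leaves 2.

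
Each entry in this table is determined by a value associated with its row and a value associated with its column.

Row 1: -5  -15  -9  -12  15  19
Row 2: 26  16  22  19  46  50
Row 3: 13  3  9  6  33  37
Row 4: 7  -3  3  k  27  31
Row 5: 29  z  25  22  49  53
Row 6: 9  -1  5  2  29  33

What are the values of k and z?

The difference between any two rows is the same in every column — this is an addition table with the headers hidden.
Row 4 minus row 1 is 7 − (-5) = 12, so its entry in column 4 is -12 + 12 = 0.
Row 5 minus row 1 is 29 − (-5) = 34, so its entry in column 2 is -15 + 34 = 19.

k = 0, z = 19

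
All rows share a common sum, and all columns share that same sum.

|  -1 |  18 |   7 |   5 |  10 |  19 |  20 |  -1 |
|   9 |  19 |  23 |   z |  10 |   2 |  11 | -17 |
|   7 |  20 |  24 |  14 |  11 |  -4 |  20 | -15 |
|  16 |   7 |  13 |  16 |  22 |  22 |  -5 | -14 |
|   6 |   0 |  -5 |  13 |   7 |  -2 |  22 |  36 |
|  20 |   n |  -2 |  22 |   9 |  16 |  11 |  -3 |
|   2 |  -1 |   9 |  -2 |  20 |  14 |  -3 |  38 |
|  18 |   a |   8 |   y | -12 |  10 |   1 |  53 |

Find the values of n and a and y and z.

n = 4, a = 10, y = -11, z = 20

Rows 1 and 3 both sum to 77, so that's the common total.
Row 2: 9 + 19 + 23 + 10 + 2 + 11 − 17 = 57, so its missing entry is 77 − 57 = 20.
Row 6: 20 − 2 + 22 + 9 + 16 + 11 − 3 = 73, so its missing entry is 77 − 73 = 4.
Column 2: 18 + 19 + 20 + 7 + 0 + 4 − 1 = 67, so its missing entry is 77 − 67 = 10.
Row 8: 18 + 10 + 8 − 12 + 10 + 1 + 53 = 88, so its missing entry is 77 − 88 = -11.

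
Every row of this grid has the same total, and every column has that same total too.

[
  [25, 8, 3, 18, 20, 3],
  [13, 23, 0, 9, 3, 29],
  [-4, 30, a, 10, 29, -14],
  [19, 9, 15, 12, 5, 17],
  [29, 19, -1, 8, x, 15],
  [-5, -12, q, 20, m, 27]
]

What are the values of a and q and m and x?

Rows 1 and 2 both sum to 77, so that's the common total.
Row 5: 29 + 19 − 1 + 8 + 15 = 70, so its missing entry is 77 − 70 = 7.
Column 5: 20 + 3 + 29 + 5 + 7 = 64, so its missing entry is 77 − 64 = 13.
Row 6: -5 − 12 + 20 + 13 + 27 = 43, so its missing entry is 77 − 43 = 34.
Row 3: -4 + 30 + 10 + 29 − 14 = 51, so its missing entry is 77 − 51 = 26.

a = 26, q = 34, m = 13, x = 7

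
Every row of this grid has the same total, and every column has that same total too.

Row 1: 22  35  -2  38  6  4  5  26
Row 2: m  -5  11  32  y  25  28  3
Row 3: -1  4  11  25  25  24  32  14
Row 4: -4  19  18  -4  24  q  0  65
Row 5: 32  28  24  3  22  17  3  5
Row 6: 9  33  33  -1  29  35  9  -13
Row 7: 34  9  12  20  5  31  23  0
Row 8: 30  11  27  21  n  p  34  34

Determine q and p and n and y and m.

Rows 1 and 3 both sum to 134, so that's the common total.
Column 1 has 22 − 1 − 4 + 32 + 9 + 34 + 30 = 122; the blank must be 134 − 122 = 12.
Row 2 has 12 − 5 + 11 + 32 + 25 + 28 + 3 = 106; the blank must be 134 − 106 = 28.
Column 5 has 6 + 28 + 25 + 24 + 22 + 29 + 5 = 139; the blank must be 134 − 139 = -5.
Row 8 has 30 + 11 + 27 + 21 − 5 + 34 + 34 = 152; the blank must be 134 − 152 = -18.
Row 4 has -4 + 19 + 18 − 4 + 24 + 0 + 65 = 118; the blank must be 134 − 118 = 16.

q = 16, p = -18, n = -5, y = 28, m = 12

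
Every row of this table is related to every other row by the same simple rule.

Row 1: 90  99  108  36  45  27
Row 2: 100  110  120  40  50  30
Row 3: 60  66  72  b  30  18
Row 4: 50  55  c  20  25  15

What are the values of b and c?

b = 24, c = 60

Each row is a constant multiple of every other row — this is a multiplication table with the headers hidden.
Row 3 is 66/99 = 2/3 times row 1, so its entry in column 4 is 36 × 2/3 = 24.
Row 4 is 55/99 = 5/9 times row 1, so its entry in column 3 is 108 × 5/9 = 60.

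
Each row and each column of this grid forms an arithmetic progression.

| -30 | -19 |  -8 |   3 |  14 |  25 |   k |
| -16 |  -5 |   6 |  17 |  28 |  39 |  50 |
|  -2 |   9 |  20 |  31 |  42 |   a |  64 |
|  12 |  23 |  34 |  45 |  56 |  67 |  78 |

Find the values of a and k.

a = 53, k = 36

Along each row the entries change by 11 per step; down each column they change by 14.
Row 3: from -2 at column 1, stepping by 11 to column 6 gives 53.
Row 1: from -30 at column 1, stepping by 11 to column 7 gives 36.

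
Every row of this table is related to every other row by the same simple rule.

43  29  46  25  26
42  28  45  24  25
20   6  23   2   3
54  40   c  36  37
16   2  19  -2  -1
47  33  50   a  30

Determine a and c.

The difference between any two rows is the same in every column — this is an addition table with the headers hidden.
Row 6 minus row 1 is 47 − 43 = 4, so its entry in column 4 is 25 + 4 = 29.
Row 4 minus row 1 is 54 − 43 = 11, so its entry in column 3 is 46 + 11 = 57.

a = 29, c = 57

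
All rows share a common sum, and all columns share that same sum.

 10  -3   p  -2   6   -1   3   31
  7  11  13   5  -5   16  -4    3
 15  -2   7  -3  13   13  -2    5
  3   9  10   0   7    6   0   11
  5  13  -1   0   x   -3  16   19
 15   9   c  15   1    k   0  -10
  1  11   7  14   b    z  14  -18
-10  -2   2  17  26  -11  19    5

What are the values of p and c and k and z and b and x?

p = 2, c = 6, k = 10, z = 16, b = 1, x = -3

Rows 2 and 3 both sum to 46, so that's the common total.
Row 5 has 5 + 13 − 1 + 0 − 3 + 16 + 19 = 49; the blank must be 46 − 49 = -3.
Column 5 has 6 − 5 + 13 + 7 − 3 + 1 + 26 = 45; the blank must be 46 − 45 = 1.
Row 7 has 1 + 11 + 7 + 14 + 1 + 14 − 18 = 30; the blank must be 46 − 30 = 16.
Column 6 has -1 + 16 + 13 + 6 − 3 + 16 − 11 = 36; the blank must be 46 − 36 = 10.
Row 1 has 10 − 3 − 2 + 6 − 1 + 3 + 31 = 44; the blank must be 46 − 44 = 2.
Row 6 has 15 + 9 + 15 + 1 + 10 + 0 − 10 = 40; the blank must be 46 − 40 = 6.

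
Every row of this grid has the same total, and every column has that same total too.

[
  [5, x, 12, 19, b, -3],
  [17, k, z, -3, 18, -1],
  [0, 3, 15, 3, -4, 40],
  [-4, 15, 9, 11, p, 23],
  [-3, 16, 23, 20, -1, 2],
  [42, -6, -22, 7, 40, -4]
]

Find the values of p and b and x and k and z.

Rows 3 and 5 both sum to 57, so that's the common total.
Column 3: 12 + 15 + 9 + 23 − 22 = 37, so its missing entry is 57 − 37 = 20.
Row 4: -4 + 15 + 9 + 11 + 23 = 54, so its missing entry is 57 − 54 = 3.
Column 5: 18 − 4 + 3 − 1 + 40 = 56, so its missing entry is 57 − 56 = 1.
Row 1: 5 + 12 + 19 + 1 − 3 = 34, so its missing entry is 57 − 34 = 23.
Row 2: 17 + 20 − 3 + 18 − 1 = 51, so its missing entry is 57 − 51 = 6.

p = 3, b = 1, x = 23, k = 6, z = 20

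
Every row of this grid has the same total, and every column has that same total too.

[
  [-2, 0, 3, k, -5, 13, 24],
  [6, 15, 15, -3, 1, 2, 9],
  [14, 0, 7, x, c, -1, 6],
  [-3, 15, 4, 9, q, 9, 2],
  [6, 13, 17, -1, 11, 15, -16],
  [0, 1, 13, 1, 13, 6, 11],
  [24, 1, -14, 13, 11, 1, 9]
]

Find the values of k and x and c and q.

k = 12, x = 14, c = 5, q = 9

Rows 2 and 5 both sum to 45, so that's the common total.
Row 1 has -2 + 0 + 3 − 5 + 13 + 24 = 33; the blank must be 45 − 33 = 12.
Column 4 has 12 − 3 + 9 − 1 + 1 + 13 = 31; the blank must be 45 − 31 = 14.
Row 3 has 14 + 0 + 7 + 14 − 1 + 6 = 40; the blank must be 45 − 40 = 5.
Row 4 has -3 + 15 + 4 + 9 + 9 + 2 = 36; the blank must be 45 − 36 = 9.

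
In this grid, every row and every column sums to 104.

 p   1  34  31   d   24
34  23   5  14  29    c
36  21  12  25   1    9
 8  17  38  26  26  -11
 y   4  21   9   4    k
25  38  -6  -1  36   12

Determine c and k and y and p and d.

Column 5: 29 + 1 + 26 + 4 + 36 = 96, so its missing entry is 104 − 96 = 8.
Row 1: 1 + 34 + 31 + 8 + 24 = 98, so its missing entry is 104 − 98 = 6.
Column 1: 6 + 34 + 36 + 8 + 25 = 109, so its missing entry is 104 − 109 = -5.
Row 2: 34 + 23 + 5 + 14 + 29 = 105, so its missing entry is 104 − 105 = -1.
Row 5: -5 + 4 + 21 + 9 + 4 = 33, so its missing entry is 104 − 33 = 71.

c = -1, k = 71, y = -5, p = 6, d = 8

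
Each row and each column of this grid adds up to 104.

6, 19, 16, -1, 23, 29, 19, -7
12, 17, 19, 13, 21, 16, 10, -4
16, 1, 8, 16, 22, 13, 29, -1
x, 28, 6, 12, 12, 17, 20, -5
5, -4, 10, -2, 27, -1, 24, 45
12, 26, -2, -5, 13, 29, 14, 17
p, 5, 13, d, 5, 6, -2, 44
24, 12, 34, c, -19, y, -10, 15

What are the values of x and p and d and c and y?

x = 14, p = 15, d = 18, c = 53, y = -5

The known cells in row 4 total 90, leaving 104 − 90 = 14 for the blank.
The known cells in column 1 total 89, leaving 104 − 89 = 15 for the blank.
The known cells in column 6 total 109, leaving 104 − 109 = -5 for the blank.
The known cells in row 8 total 51, leaving 104 − 51 = 53 for the blank.
The known cells in row 7 total 86, leaving 104 − 86 = 18 for the blank.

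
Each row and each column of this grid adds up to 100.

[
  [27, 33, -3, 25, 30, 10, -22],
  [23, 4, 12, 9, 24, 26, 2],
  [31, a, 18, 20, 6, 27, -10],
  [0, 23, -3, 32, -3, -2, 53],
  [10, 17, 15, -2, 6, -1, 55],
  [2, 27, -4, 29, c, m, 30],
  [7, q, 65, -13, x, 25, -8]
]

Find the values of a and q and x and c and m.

a = 8, q = -12, x = 36, c = 1, m = 15

The known cells in column 6 total 85, leaving 100 − 85 = 15 for the blank.
The known cells in row 3 total 92, leaving 100 − 92 = 8 for the blank.
The known cells in column 2 total 112, leaving 100 − 112 = -12 for the blank.
The known cells in row 6 total 99, leaving 100 − 99 = 1 for the blank.
The known cells in row 7 total 64, leaving 100 − 64 = 36 for the blank.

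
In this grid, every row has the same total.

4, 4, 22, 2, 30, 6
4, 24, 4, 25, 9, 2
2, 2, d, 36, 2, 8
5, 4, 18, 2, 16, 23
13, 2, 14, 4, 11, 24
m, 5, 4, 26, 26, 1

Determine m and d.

m = 6, d = 18

The complete rows each total 68.
Row 6 is missing 68 − 62 = 6 (since 5 + 4 + 26 + 26 + 1 = 62).
Row 3 is missing 68 − 50 = 18 (since 2 + 2 + 36 + 2 + 8 = 50).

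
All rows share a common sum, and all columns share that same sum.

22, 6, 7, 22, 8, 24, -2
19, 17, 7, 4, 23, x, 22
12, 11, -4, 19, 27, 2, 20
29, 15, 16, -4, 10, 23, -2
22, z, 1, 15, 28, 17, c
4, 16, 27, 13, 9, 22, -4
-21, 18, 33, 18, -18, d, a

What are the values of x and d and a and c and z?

Rows 1 and 3 both sum to 87, so that's the common total.
The known cells in row 2 total 92, leaving 87 − 92 = -5 for the blank.
The known cells in column 6 total 83, leaving 87 − 83 = 4 for the blank.
The known cells in row 7 total 34, leaving 87 − 34 = 53 for the blank.
The known cells in column 7 total 87, leaving 87 − 87 = 0 for the blank.
The known cells in row 5 total 83, leaving 87 − 83 = 4 for the blank.

x = -5, d = 4, a = 53, c = 0, z = 4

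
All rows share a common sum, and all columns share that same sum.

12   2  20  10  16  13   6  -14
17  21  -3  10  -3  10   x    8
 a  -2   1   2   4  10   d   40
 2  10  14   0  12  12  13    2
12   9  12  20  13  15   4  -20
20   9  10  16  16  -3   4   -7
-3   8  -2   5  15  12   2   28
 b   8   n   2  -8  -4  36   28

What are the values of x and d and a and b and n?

Rows 1 and 4 both sum to 65, so that's the common total.
Column 3 has 20 − 3 + 1 + 14 + 12 + 10 − 2 = 52; the blank must be 65 − 52 = 13.
Row 8 has 8 + 13 + 2 − 8 − 4 + 36 + 28 = 75; the blank must be 65 − 75 = -10.
Column 1 has 12 + 17 + 2 + 12 + 20 − 3 − 10 = 50; the blank must be 65 − 50 = 15.
Row 3 has 15 − 2 + 1 + 2 + 4 + 10 + 40 = 70; the blank must be 65 − 70 = -5.
Row 2 has 17 + 21 − 3 + 10 − 3 + 10 + 8 = 60; the blank must be 65 − 60 = 5.

x = 5, d = -5, a = 15, b = -10, n = 13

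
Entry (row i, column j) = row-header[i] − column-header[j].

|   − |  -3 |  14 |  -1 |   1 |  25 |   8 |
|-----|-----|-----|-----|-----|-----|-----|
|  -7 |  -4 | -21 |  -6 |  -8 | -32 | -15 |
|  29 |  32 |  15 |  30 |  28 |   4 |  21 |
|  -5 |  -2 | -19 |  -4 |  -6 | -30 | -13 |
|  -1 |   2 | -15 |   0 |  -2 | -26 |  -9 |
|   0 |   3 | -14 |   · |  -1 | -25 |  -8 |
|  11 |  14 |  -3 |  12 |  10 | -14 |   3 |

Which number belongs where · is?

0 − (-1) = 1.

1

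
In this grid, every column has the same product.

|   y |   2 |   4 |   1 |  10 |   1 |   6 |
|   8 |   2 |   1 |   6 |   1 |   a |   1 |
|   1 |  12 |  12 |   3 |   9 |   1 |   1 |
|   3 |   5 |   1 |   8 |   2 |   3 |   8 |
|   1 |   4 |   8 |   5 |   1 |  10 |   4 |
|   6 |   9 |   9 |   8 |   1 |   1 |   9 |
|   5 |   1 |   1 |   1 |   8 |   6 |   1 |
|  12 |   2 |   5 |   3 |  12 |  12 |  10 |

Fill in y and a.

Columns 2 and 4 each multiply to 17280, so every column has product 17280.
Column 1: 8×1×3×1×6×5×12 = 8640, so the missing entry is 17280 ÷ 8640 = 2.
Column 6: 1×1×3×10×1×6×12 = 2160, so the missing entry is 17280 ÷ 2160 = 8.

y = 2, a = 8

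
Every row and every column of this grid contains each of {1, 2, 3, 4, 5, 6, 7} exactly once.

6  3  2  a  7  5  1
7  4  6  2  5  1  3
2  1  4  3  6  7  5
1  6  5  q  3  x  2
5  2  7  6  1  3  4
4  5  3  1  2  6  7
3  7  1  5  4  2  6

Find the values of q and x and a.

Cell (1,4): row 1 already has {1, 2, 3, 5, 6, 7} → 4.
For row 4, column 4: column 4 already has {1, 2, 3, 4, 5, 6}; that leaves 7.
Cell (4,6): row 4 already has {1, 2, 3, 5, 6, 7} → 4.

q = 7, x = 4, a = 4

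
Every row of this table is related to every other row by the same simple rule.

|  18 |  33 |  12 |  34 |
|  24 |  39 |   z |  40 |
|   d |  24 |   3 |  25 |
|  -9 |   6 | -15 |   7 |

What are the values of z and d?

z = 18, d = 9

The difference between any two rows is the same in every column — this is an addition table with the headers hidden.
Row 2 minus row 1 is 40 − 34 = 6, so its entry in column 3 is 12 + 6 = 18.
Row 3 minus row 1 is 25 − 34 = -9, so its entry in column 1 is 18 + (-9) = 9.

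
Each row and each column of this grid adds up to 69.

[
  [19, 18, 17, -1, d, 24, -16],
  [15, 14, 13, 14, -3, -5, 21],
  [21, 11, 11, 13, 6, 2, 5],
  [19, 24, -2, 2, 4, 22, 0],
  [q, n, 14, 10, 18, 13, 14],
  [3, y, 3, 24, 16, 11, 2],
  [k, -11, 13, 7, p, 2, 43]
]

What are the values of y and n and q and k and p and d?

y = 10, n = 3, q = -3, k = -5, p = 20, d = 8

Row 1 has 19 + 18 + 17 − 1 + 24 − 16 = 61; the blank must be 69 − 61 = 8.
Row 6 has 3 + 3 + 24 + 16 + 11 + 2 = 59; the blank must be 69 − 59 = 10.
Column 5 has 8 − 3 + 6 + 4 + 18 + 16 = 49; the blank must be 69 − 49 = 20.
Row 7 has -11 + 13 + 7 + 20 + 2 + 43 = 74; the blank must be 69 − 74 = -5.
Column 1 has 19 + 15 + 21 + 19 + 3 − 5 = 72; the blank must be 69 − 72 = -3.
Row 5 has -3 + 14 + 10 + 18 + 13 + 14 = 66; the blank must be 69 − 66 = 3.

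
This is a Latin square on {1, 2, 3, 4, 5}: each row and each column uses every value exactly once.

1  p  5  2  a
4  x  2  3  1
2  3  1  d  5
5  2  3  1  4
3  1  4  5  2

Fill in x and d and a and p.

x = 5, d = 4, a = 3, p = 4

For row 2, column 2: row 2 already has {1, 2, 3, 4}; that leaves 5.
Cell (1,2): column 2 already has {1, 2, 3, 5} → 4.
For row 3, column 4: row 3 already has {1, 2, 3, 5}; that leaves 4.
Cell (1,5): row 1 already has {1, 2, 4, 5} → 3.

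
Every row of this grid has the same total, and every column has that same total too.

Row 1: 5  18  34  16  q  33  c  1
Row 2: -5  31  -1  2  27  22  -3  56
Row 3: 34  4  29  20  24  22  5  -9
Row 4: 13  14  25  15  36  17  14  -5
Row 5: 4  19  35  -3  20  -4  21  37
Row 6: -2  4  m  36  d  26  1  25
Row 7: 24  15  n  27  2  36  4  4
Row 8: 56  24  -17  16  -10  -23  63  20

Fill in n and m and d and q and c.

n = 17, m = 7, d = 32, q = -2, c = 24

Rows 2 and 3 both sum to 129, so that's the common total.
The known cells in row 7 total 112, leaving 129 − 112 = 17 for the blank.
The known cells in column 7 total 105, leaving 129 − 105 = 24 for the blank.
The known cells in row 1 total 131, leaving 129 − 131 = -2 for the blank.
The known cells in column 5 total 97, leaving 129 − 97 = 32 for the blank.
The known cells in row 6 total 122, leaving 129 − 122 = 7 for the blank.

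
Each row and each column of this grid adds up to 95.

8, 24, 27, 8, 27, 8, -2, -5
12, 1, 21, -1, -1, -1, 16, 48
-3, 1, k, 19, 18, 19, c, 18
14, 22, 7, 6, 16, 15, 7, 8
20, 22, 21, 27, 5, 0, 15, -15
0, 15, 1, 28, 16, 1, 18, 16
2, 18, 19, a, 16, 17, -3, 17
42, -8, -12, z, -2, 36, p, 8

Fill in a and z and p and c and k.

The known cells in column 3 total 84, leaving 95 − 84 = 11 for the blank.
The known cells in row 3 total 83, leaving 95 − 83 = 12 for the blank.
The known cells in column 7 total 63, leaving 95 − 63 = 32 for the blank.
The known cells in row 8 total 96, leaving 95 − 96 = -1 for the blank.
The known cells in row 7 total 86, leaving 95 − 86 = 9 for the blank.

a = 9, z = -1, p = 32, c = 12, k = 11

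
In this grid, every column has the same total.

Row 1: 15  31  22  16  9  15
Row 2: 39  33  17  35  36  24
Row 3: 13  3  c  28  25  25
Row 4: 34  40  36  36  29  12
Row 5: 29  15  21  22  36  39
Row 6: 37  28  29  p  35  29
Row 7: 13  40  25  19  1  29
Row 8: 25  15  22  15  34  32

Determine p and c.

p = 34, c = 33

Columns 1 and 2 both add up to 205, so every column sums to 205.
Column 4: 16 + 35 + 28 + 36 + 22 + 19 + 15 = 171, so the missing entry is 205 − 171 = 34.
Column 3: 22 + 17 + 36 + 21 + 29 + 25 + 22 = 172, so the missing entry is 205 − 172 = 33.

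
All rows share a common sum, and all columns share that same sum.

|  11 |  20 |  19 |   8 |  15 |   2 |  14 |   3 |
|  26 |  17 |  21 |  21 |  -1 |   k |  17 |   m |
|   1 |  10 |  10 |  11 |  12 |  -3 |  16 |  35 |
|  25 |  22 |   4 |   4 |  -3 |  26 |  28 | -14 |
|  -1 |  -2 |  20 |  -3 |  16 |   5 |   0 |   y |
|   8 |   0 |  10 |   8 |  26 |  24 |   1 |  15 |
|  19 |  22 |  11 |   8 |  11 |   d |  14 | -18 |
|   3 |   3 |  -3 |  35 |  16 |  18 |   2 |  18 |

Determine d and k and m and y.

d = 25, k = -5, m = -4, y = 57

Rows 1 and 3 both sum to 92, so that's the common total.
The known cells in row 5 total 35, leaving 92 − 35 = 57 for the blank.
The known cells in column 8 total 96, leaving 92 − 96 = -4 for the blank.
The known cells in row 7 total 67, leaving 92 − 67 = 25 for the blank.
The known cells in row 2 total 97, leaving 92 − 97 = -5 for the blank.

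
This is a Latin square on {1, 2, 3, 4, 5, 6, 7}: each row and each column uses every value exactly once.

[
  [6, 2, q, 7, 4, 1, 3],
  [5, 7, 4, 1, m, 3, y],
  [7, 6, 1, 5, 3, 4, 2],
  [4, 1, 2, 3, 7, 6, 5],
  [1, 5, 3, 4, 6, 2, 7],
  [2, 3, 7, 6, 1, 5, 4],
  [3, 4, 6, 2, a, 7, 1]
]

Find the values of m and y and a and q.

m = 2, y = 6, a = 5, q = 5

At (row 2, col 7): column 7 already has {1, 2, 3, 4, 5, 7}, so the value is 6.
For row 1, column 3: row 1 already has {1, 2, 3, 4, 6, 7}; that leaves 5.
At (row 7, col 5): row 7 already has {1, 2, 3, 4, 6, 7}, so the value is 5.
At (row 2, col 5): row 2 already has {1, 3, 4, 5, 6, 7}, so the value is 2.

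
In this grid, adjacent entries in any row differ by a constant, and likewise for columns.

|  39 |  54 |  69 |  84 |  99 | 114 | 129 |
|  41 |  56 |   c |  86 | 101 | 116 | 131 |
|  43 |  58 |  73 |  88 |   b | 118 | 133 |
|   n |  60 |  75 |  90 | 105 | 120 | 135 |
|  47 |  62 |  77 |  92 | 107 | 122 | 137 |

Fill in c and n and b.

Along each row the entries change by 15 per step; down each column they change by 2.
Row 2: from 41 at column 1, stepping by 15 to column 3 gives 71.
Row 4: from 60 at column 2, stepping by 15 to column 1 gives 45.
Row 3: from 43 at column 1, stepping by 15 to column 5 gives 103.

c = 71, n = 45, b = 103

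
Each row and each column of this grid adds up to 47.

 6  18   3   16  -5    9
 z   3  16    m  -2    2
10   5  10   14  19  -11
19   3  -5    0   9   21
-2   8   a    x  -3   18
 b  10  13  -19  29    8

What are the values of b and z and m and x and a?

b = 6, z = 8, m = 20, x = 16, a = 10

The known cells in column 3 total 37, leaving 47 − 37 = 10 for the blank.
The known cells in row 5 total 31, leaving 47 − 31 = 16 for the blank.
The known cells in row 6 total 41, leaving 47 − 41 = 6 for the blank.
The known cells in column 1 total 39, leaving 47 − 39 = 8 for the blank.
The known cells in row 2 total 27, leaving 47 − 27 = 20 for the blank.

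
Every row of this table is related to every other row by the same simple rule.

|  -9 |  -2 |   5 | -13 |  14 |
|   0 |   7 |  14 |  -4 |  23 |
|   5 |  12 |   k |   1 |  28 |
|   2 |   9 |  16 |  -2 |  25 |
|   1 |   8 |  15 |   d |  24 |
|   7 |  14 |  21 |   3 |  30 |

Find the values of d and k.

The difference between any two rows is the same in every column — this is an addition table with the headers hidden.
Row 5 minus row 1 is 8 − (-2) = 10, so its entry in column 4 is -13 + 10 = -3.
Row 3 minus row 1 is 12 − (-2) = 14, so its entry in column 3 is 5 + 14 = 19.

d = -3, k = 19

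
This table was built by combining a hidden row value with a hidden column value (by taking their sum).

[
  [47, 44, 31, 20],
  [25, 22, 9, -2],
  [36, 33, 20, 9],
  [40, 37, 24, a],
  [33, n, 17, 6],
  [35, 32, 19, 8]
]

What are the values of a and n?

a = 13, n = 30

The difference between any two rows is the same in every column — this is an addition table with the headers hidden.
Row 4 minus row 1 is 40 − 47 = -7, so its entry in column 4 is 20 + (-7) = 13.
Row 5 minus row 1 is 33 − 47 = -14, so its entry in column 2 is 44 + (-14) = 30.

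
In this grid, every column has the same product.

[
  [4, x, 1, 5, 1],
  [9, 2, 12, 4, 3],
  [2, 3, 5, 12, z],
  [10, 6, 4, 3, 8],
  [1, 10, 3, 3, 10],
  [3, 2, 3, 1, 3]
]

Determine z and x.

z = 3, x = 3

Columns 1 and 3 each multiply to 2160, so every column has product 2160.
Column 5: 1×3×8×10×3 = 720, so the missing entry is 2160 ÷ 720 = 3.
Column 2: 2×3×6×10×2 = 720, so the missing entry is 2160 ÷ 720 = 3.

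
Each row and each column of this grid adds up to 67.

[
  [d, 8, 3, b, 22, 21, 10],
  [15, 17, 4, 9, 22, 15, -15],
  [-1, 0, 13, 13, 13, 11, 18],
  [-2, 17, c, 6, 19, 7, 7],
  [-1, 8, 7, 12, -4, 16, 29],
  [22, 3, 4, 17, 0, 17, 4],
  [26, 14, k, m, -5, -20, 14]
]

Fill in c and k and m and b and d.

c = 13, k = 23, m = 15, b = -5, d = 8

Column 1: 15 − 1 − 2 − 1 + 22 + 26 = 59, so its missing entry is 67 − 59 = 8.
Row 1: 8 + 8 + 3 + 22 + 21 + 10 = 72, so its missing entry is 67 − 72 = -5.
Row 4: -2 + 17 + 6 + 19 + 7 + 7 = 54, so its missing entry is 67 − 54 = 13.
Column 3: 3 + 4 + 13 + 13 + 7 + 4 = 44, so its missing entry is 67 − 44 = 23.
Row 7: 26 + 14 + 23 − 5 − 20 + 14 = 52, so its missing entry is 67 − 52 = 15.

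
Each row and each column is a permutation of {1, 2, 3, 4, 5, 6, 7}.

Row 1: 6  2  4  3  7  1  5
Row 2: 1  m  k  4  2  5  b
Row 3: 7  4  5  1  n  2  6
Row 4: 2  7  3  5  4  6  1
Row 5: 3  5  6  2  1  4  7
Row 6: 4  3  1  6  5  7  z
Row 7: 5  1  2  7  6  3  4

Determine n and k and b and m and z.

For row 3, column 5: row 3 already has {1, 2, 4, 5, 6, 7}; that leaves 3.
Cell (2,3): column 3 already has {1, 2, 3, 4, 5, 6} → 7.
At (row 2, col 2): column 2 already has {1, 2, 3, 4, 5, 7}, so the value is 6.
At (row 6, col 7): row 6 already has {1, 3, 4, 5, 6, 7}, so the value is 2.
For row 2, column 7: row 2 already has {1, 2, 4, 5, 6, 7}; that leaves 3.

n = 3, k = 7, b = 3, m = 6, z = 2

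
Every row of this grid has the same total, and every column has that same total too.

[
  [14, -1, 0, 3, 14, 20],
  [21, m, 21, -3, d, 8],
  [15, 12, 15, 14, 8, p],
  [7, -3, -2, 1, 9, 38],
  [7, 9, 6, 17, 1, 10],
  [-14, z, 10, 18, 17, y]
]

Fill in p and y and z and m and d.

Rows 1 and 4 both sum to 50, so that's the common total.
Column 5: 14 + 8 + 9 + 1 + 17 = 49, so its missing entry is 50 − 49 = 1.
Row 2: 21 + 21 − 3 + 1 + 8 = 48, so its missing entry is 50 − 48 = 2.
Column 2: -1 + 2 + 12 − 3 + 9 = 19, so its missing entry is 50 − 19 = 31.
Row 6: -14 + 31 + 10 + 18 + 17 = 62, so its missing entry is 50 − 62 = -12.
Row 3: 15 + 12 + 15 + 14 + 8 = 64, so its missing entry is 50 − 64 = -14.

p = -14, y = -12, z = 31, m = 2, d = 1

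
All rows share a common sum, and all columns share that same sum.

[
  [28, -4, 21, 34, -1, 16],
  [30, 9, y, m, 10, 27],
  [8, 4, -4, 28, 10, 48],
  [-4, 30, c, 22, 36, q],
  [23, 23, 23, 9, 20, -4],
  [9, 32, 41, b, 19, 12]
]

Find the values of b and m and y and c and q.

b = -19, m = 20, y = -2, c = 15, q = -5

Rows 1 and 3 both sum to 94, so that's the common total.
Row 6: 9 + 32 + 41 + 19 + 12 = 113, so its missing entry is 94 − 113 = -19.
Column 4: 34 + 28 + 22 + 9 − 19 = 74, so its missing entry is 94 − 74 = 20.
Row 2: 30 + 9 + 20 + 10 + 27 = 96, so its missing entry is 94 − 96 = -2.
Column 3: 21 − 2 − 4 + 23 + 41 = 79, so its missing entry is 94 − 79 = 15.
Row 4: -4 + 30 + 15 + 22 + 36 = 99, so its missing entry is 94 − 99 = -5.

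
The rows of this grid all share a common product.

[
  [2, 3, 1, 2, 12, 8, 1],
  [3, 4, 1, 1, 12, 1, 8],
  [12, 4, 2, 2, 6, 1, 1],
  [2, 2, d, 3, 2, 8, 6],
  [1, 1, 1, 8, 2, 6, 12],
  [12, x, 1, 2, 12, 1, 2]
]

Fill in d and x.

d = 1, x = 2

Rows 1 and 3 each multiply to 1152, so every row has product 1152.
Row 4: 2×2×3×2×8×6 = 1152, so the missing entry is 1152 ÷ 1152 = 1.
Row 6: 12×1×2×12×1×2 = 576, so the missing entry is 1152 ÷ 576 = 2.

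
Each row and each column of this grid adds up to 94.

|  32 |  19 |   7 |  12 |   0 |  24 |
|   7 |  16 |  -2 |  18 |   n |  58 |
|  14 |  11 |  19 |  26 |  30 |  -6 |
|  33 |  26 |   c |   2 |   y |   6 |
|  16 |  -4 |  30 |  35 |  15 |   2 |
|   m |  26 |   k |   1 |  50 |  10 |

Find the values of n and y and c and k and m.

n = -3, y = 2, c = 25, k = 15, m = -8

The known cells in row 2 total 97, leaving 94 − 97 = -3 for the blank.
The known cells in column 5 total 92, leaving 94 − 92 = 2 for the blank.
The known cells in column 1 total 102, leaving 94 − 102 = -8 for the blank.
The known cells in row 4 total 69, leaving 94 − 69 = 25 for the blank.
The known cells in row 6 total 79, leaving 94 − 79 = 15 for the blank.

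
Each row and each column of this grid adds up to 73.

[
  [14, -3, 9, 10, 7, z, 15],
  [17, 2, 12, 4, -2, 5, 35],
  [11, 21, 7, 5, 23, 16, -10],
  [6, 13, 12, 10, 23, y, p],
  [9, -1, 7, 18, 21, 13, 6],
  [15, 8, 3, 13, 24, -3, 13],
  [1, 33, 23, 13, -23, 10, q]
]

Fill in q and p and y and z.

q = 16, p = -2, y = 11, z = 21

The known cells in row 7 total 57, leaving 73 − 57 = 16 for the blank.
The known cells in row 1 total 52, leaving 73 − 52 = 21 for the blank.
The known cells in column 6 total 62, leaving 73 − 62 = 11 for the blank.
The known cells in row 4 total 75, leaving 73 − 75 = -2 for the blank.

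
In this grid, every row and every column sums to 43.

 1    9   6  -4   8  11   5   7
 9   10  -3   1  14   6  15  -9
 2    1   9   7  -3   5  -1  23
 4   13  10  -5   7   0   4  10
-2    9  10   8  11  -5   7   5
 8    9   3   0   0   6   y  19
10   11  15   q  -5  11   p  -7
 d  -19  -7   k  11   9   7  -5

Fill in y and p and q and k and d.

y = -2, p = 8, q = 0, k = 36, d = 11

The known cells in column 1 total 32, leaving 43 − 32 = 11 for the blank.
The known cells in row 8 total 7, leaving 43 − 7 = 36 for the blank.
The known cells in row 6 total 45, leaving 43 − 45 = -2 for the blank.
The known cells in column 7 total 35, leaving 43 − 35 = 8 for the blank.
The known cells in row 7 total 43, leaving 43 − 43 = 0 for the blank.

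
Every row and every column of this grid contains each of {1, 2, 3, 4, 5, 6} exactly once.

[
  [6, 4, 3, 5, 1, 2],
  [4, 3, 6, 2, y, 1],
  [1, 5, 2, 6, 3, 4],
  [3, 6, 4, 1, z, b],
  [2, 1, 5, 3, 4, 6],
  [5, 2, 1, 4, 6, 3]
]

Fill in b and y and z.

Cell (2,5): row 2 already has {1, 2, 3, 4, 6} → 5.
At (row 4, col 5): column 5 already has {1, 3, 4, 5, 6}, so the value is 2.
Cell (4,6): row 4 already has {1, 2, 3, 4, 6} → 5.

b = 5, y = 5, z = 2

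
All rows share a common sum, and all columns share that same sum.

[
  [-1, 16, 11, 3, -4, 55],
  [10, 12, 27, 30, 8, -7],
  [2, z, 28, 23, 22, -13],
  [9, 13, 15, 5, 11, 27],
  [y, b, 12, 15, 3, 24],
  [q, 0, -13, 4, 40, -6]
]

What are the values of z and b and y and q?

Rows 1 and 2 both sum to 80, so that's the common total.
The known cells in row 6 total 25, leaving 80 − 25 = 55 for the blank.
The known cells in column 1 total 75, leaving 80 − 75 = 5 for the blank.
The known cells in row 5 total 59, leaving 80 − 59 = 21 for the blank.
The known cells in row 3 total 62, leaving 80 − 62 = 18 for the blank.

z = 18, b = 21, y = 5, q = 55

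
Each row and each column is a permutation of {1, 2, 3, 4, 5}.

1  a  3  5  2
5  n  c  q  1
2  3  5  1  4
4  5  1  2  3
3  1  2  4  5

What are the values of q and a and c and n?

At (row 1, col 2): row 1 already has {1, 2, 3, 5}, so the value is 4.
At (row 2, col 2): column 2 already has {1, 3, 4, 5}, so the value is 2.
At (row 2, col 3): column 3 already has {1, 2, 3, 5}, so the value is 4.
Cell (2,4): row 2 already has {1, 2, 4, 5} → 3.

q = 3, a = 4, c = 4, n = 2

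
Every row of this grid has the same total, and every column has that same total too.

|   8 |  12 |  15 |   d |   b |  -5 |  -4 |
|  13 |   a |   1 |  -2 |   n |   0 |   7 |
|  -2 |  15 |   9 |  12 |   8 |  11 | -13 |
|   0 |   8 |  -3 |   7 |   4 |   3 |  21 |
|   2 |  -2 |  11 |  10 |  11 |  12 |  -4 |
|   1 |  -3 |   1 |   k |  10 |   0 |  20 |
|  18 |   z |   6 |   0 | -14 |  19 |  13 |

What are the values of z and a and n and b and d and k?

z = -2, a = 12, n = 9, b = 12, d = 2, k = 11

Rows 3 and 4 both sum to 40, so that's the common total.
Row 7 has 18 + 6 + 0 − 14 + 19 + 13 = 42; the blank must be 40 − 42 = -2.
Column 2 has 12 + 15 + 8 − 2 − 3 − 2 = 28; the blank must be 40 − 28 = 12.
Row 2 has 13 + 12 + 1 − 2 + 0 + 7 = 31; the blank must be 40 − 31 = 9.
Column 5 has 9 + 8 + 4 + 11 + 10 − 14 = 28; the blank must be 40 − 28 = 12.
Row 1 has 8 + 12 + 15 + 12 − 5 − 4 = 38; the blank must be 40 − 38 = 2.
Row 6 has 1 − 3 + 1 + 10 + 0 + 20 = 29; the blank must be 40 − 29 = 11.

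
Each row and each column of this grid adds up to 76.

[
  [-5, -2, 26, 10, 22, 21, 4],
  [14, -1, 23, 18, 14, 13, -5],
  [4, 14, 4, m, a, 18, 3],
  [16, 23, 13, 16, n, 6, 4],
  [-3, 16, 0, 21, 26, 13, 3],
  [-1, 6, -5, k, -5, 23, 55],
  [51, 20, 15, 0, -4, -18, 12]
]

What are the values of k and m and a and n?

k = 3, m = 8, a = 25, n = -2

The known cells in row 6 total 73, leaving 76 − 73 = 3 for the blank.
The known cells in column 4 total 68, leaving 76 − 68 = 8 for the blank.
The known cells in row 3 total 51, leaving 76 − 51 = 25 for the blank.
The known cells in row 4 total 78, leaving 76 − 78 = -2 for the blank.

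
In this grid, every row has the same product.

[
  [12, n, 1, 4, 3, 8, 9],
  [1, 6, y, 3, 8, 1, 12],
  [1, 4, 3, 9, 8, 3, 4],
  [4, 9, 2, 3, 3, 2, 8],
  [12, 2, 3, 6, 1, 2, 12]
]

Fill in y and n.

y = 6, n = 1

Rows 4 and 5 each multiply to 10368, so every row has product 10368.
Row 2: 1×6×3×8×1×12 = 1728, so the missing entry is 10368 ÷ 1728 = 6.
Row 1: 12×1×4×3×8×9 = 10368, so the missing entry is 10368 ÷ 10368 = 1.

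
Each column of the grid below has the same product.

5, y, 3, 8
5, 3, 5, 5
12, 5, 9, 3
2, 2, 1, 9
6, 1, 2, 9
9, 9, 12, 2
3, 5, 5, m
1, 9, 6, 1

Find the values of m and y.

Columns 1 and 3 each multiply to 97200, so every column has product 97200.
Column 4: 8×5×3×9×9×2×1 = 19440, so the missing entry is 97200 ÷ 19440 = 5.
Column 2: 3×5×2×1×9×5×9 = 12150, so the missing entry is 97200 ÷ 12150 = 8.

m = 5, y = 8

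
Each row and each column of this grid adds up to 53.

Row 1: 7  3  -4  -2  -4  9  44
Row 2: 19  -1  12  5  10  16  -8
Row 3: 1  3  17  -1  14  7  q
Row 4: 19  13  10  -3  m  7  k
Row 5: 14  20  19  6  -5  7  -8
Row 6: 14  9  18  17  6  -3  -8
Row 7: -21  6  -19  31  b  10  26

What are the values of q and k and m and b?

The known cells in row 7 total 33, leaving 53 − 33 = 20 for the blank.
The known cells in row 3 total 41, leaving 53 − 41 = 12 for the blank.
The known cells in column 5 total 41, leaving 53 − 41 = 12 for the blank.
The known cells in row 4 total 58, leaving 53 − 58 = -5 for the blank.

q = 12, k = -5, m = 12, b = 20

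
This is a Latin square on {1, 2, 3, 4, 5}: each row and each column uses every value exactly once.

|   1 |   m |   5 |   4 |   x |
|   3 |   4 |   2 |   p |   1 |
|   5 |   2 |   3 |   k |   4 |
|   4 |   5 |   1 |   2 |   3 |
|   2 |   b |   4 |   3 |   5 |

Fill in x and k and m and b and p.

x = 2, k = 1, m = 3, b = 1, p = 5

Cell (1,5): column 5 already has {1, 3, 4, 5} → 2.
Cell (1,2): row 1 already has {1, 2, 4, 5} → 3.
Cell (5,2): row 5 already has {2, 3, 4, 5} → 1.
For row 3, column 4: row 3 already has {2, 3, 4, 5}; that leaves 1.
At (row 2, col 4): row 2 already has {1, 2, 3, 4}, so the value is 5.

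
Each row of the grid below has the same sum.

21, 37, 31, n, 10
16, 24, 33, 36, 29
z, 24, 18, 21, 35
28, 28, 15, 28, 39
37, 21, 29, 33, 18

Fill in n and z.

The complete rows each total 138.
Row 1 is missing 138 − 99 = 39 (since 21 + 37 + 31 + 10 = 99).
Row 3 is missing 138 − 98 = 40 (since 24 + 18 + 21 + 35 = 98).

n = 39, z = 40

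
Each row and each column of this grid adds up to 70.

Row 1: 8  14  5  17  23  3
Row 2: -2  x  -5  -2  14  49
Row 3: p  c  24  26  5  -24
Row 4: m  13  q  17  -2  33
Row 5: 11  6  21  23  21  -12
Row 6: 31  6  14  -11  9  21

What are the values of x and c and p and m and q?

Row 2: -2 − 5 − 2 + 14 + 49 = 54, so its missing entry is 70 − 54 = 16.
Column 2: 14 + 16 + 13 + 6 + 6 = 55, so its missing entry is 70 − 55 = 15.
Row 3: 15 + 24 + 26 + 5 − 24 = 46, so its missing entry is 70 − 46 = 24.
Column 1: 8 − 2 + 24 + 11 + 31 = 72, so its missing entry is 70 − 72 = -2.
Row 4: -2 + 13 + 17 − 2 + 33 = 59, so its missing entry is 70 − 59 = 11.

x = 16, c = 15, p = 24, m = -2, q = 11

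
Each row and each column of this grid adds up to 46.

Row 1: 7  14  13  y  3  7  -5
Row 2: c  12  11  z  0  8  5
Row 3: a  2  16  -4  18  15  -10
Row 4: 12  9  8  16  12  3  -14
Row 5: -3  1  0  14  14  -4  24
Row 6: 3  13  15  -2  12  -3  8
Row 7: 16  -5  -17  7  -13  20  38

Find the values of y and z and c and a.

y = 7, z = 8, c = 2, a = 9

Row 1: 7 + 14 + 13 + 3 + 7 − 5 = 39, so its missing entry is 46 − 39 = 7.
Column 4: 7 − 4 + 16 + 14 − 2 + 7 = 38, so its missing entry is 46 − 38 = 8.
Row 2: 12 + 11 + 8 + 0 + 8 + 5 = 44, so its missing entry is 46 − 44 = 2.
Row 3: 2 + 16 − 4 + 18 + 15 − 10 = 37, so its missing entry is 46 − 37 = 9.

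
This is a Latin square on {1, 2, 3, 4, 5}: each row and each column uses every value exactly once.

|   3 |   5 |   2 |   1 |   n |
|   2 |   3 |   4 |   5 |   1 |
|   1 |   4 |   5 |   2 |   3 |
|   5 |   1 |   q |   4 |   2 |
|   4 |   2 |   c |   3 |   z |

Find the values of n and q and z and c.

n = 4, q = 3, z = 5, c = 1

Cell (4,3): row 4 already has {1, 2, 4, 5} → 3.
Cell (1,5): row 1 already has {1, 2, 3, 5} → 4.
For row 5, column 5: column 5 already has {1, 2, 3, 4}; that leaves 5.
Cell (5,3): row 5 already has {2, 3, 4, 5} → 1.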